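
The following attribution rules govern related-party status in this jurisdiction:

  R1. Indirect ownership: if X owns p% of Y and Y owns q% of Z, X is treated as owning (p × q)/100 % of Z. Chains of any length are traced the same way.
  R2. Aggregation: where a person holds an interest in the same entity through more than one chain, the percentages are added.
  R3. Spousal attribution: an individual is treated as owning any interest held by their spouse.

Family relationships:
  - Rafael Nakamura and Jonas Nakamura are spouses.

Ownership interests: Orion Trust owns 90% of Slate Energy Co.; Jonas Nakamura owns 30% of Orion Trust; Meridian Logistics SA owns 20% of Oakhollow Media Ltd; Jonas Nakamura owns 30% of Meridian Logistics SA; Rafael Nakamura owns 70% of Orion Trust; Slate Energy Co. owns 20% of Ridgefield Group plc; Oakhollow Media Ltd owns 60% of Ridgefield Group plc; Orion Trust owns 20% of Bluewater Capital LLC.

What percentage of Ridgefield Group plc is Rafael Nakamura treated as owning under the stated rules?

By spousal attribution (R3), Rafael Nakamura is treated as also owning Jonas Nakamura's interest in Orion Trust, giving 70% + 30% = 100%.
By spousal attribution (R3), Rafael Nakamura is treated as owning Jonas Nakamura's 30% interest in Meridian Logistics SA.
Chain via Orion Trust → Slate Energy Co. (R1): 100% × 90% × 20% = 18% of Ridgefield Group plc.
Chain via Meridian Logistics SA → Oakhollow Media Ltd (R1): 30% × 20% × 60% = 3.6% of Ridgefield Group plc.
Aggregating (R2): 18% + 3.6% = 21.6%.

21.6%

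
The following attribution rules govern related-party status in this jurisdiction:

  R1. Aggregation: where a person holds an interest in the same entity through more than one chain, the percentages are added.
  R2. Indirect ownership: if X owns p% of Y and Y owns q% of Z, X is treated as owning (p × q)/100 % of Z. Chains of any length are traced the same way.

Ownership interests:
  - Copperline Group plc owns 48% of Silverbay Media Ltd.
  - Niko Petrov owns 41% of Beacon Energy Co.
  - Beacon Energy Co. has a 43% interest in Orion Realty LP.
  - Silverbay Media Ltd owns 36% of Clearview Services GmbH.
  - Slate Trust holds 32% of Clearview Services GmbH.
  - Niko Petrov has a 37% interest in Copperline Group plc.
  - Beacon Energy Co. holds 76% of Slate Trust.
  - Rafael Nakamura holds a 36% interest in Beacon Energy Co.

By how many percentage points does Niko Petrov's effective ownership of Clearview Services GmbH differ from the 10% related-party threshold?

6.3648

Chain via Beacon Energy Co. → Slate Trust (R2): 41% × 76% × 32% = 9.9712% of Clearview Services GmbH.
Chain via Copperline Group plc → Silverbay Media Ltd (R2): 37% × 48% × 36% = 6.3936% of Clearview Services GmbH.
Aggregating (R1): 9.9712% + 6.3936% = 16.3648%.
16.3648% exceeds the 10% threshold by 6.3648 percentage points.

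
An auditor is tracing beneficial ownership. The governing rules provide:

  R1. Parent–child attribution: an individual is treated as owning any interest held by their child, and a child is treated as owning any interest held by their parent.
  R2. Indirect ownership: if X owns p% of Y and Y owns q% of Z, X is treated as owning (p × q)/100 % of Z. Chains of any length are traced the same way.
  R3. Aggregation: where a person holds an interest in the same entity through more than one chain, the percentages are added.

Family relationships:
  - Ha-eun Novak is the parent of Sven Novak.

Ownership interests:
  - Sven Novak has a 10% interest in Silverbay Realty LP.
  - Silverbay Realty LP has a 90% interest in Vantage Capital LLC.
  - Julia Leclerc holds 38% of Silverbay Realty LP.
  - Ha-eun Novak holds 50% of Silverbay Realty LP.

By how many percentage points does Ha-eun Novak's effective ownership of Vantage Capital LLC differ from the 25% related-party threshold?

29

By parent–child attribution (R1), Ha-eun Novak is treated as also owning Sven Novak's interest in Silverbay Realty LP, giving 50% + 10% = 60%.
Chain via Silverbay Realty LP (R2): 60% × 90% = 54% of Vantage Capital LLC.
54% exceeds the 25% threshold by 29 percentage points.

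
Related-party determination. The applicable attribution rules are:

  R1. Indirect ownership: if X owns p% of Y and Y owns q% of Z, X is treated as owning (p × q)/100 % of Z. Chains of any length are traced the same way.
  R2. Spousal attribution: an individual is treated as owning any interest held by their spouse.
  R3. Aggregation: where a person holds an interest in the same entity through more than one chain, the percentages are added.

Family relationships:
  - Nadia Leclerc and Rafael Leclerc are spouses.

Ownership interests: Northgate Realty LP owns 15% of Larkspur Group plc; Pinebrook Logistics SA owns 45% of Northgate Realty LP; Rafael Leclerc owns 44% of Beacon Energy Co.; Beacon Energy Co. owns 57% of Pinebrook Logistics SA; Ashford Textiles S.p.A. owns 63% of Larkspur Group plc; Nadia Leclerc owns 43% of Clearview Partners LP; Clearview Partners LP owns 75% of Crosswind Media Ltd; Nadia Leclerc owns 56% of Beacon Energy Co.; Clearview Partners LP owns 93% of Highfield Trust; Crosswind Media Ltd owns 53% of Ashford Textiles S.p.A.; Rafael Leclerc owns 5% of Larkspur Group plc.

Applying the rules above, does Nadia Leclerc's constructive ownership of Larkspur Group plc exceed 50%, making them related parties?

No

By spousal attribution (R2), Nadia Leclerc is treated as also owning Rafael Leclerc's interest in Beacon Energy Co, giving 56% + 44% = 100%.
By spousal attribution (R2), Nadia Leclerc is treated as owning Rafael Leclerc's 5% interest in Larkspur Group plc.
Chain via Clearview Partners LP → Crosswind Media Ltd → Ashford Textiles S.p.A. (R1): 43% × 75% × 53% × 63% = 10.768275% of Larkspur Group plc.
Chain via Beacon Energy Co. → Pinebrook Logistics SA → Northgate Realty LP (R1): 100% × 57% × 45% × 15% = 3.8475% of Larkspur Group plc.
Direct interest in Larkspur Group plc: 5%.
Aggregating (R3): 10.768275% + 3.8475% + 5% = 19.615775%.
19.615775% does not exceed the 50% threshold, so Nadia is not a related party to Larkspur Group plc.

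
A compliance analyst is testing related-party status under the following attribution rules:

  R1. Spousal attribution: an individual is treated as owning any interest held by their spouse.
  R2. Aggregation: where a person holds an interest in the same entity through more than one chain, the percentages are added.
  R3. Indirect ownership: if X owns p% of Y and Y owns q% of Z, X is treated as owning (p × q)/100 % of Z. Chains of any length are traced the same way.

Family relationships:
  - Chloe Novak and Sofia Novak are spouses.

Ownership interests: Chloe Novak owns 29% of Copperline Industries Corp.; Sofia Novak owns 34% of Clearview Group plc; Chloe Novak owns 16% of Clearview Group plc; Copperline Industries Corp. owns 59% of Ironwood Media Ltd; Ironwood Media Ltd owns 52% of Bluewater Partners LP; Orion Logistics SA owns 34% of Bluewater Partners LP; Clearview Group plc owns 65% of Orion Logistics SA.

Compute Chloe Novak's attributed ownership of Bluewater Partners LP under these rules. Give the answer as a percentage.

By spousal attribution (R1), Chloe Novak is treated as also owning Sofia Novak's interest in Clearview Group plc, giving 16% + 34% = 50%.
Chain via Clearview Group plc → Orion Logistics SA (R3): 50% × 65% × 34% = 11.05% of Bluewater Partners LP.
Chain via Copperline Industries Corp. → Ironwood Media Ltd (R3): 29% × 59% × 52% = 8.8972% of Bluewater Partners LP.
Aggregating (R2): 11.05% + 8.8972% = 19.9472%.

19.9472%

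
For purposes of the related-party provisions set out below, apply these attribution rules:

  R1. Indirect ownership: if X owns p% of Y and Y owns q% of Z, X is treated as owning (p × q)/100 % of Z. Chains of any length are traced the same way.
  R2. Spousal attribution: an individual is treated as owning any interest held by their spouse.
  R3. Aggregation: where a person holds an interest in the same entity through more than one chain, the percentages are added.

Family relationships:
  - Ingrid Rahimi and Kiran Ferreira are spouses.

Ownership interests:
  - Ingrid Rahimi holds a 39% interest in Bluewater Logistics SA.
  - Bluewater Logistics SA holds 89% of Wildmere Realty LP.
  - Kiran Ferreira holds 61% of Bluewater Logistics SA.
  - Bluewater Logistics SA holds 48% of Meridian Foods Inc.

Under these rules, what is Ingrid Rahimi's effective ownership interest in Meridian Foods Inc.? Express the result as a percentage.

By spousal attribution (R2), Ingrid Rahimi is treated as also owning Kiran Ferreira's interest in Bluewater Logistics SA, giving 39% + 61% = 100%.
Chain via Bluewater Logistics SA (R1): 100% × 48% = 48% of Meridian Foods Inc.

48%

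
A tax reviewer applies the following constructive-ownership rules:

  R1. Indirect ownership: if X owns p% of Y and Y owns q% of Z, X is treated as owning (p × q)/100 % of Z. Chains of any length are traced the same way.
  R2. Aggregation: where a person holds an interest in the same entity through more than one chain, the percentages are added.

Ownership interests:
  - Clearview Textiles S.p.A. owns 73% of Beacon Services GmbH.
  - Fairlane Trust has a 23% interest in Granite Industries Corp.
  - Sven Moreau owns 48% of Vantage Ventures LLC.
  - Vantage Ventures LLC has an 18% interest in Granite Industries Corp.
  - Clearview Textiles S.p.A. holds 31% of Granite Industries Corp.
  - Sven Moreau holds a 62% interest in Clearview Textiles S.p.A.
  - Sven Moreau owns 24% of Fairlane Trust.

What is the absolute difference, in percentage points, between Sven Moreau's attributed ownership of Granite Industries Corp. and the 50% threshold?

16.62

Chain via Clearview Textiles S.p.A. (R1): 62% × 31% = 19.22% of Granite Industries Corp.
Chain via Vantage Ventures LLC (R1): 48% × 18% = 8.64% of Granite Industries Corp.
Chain via Fairlane Trust (R1): 24% × 23% = 5.52% of Granite Industries Corp.
Aggregating (R2): 19.22% + 8.64% + 5.52% = 33.38%.
33.38% falls short of the 50% threshold by 16.62 percentage points.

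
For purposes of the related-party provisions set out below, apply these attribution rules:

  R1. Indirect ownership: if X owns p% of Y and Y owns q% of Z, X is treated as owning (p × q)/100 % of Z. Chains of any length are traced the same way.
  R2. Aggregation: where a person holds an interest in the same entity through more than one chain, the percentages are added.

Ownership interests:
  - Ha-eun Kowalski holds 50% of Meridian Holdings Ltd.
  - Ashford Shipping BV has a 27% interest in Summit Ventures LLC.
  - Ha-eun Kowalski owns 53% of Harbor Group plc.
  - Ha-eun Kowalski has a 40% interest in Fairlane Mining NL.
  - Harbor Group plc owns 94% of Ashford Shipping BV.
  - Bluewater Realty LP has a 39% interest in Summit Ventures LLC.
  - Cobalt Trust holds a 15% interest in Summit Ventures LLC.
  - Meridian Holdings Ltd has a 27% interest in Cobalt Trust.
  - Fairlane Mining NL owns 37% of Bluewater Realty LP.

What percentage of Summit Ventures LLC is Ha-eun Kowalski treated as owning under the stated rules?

Chain via Harbor Group plc → Ashford Shipping BV (R1): 53% × 94% × 27% = 13.4514% of Summit Ventures LLC.
Chain via Meridian Holdings Ltd → Cobalt Trust (R1): 50% × 27% × 15% = 2.025% of Summit Ventures LLC.
Chain via Fairlane Mining NL → Bluewater Realty LP (R1): 40% × 37% × 39% = 5.772% of Summit Ventures LLC.
Aggregating (R2): 13.4514% + 2.025% + 5.772% = 21.2484%.

21.2484%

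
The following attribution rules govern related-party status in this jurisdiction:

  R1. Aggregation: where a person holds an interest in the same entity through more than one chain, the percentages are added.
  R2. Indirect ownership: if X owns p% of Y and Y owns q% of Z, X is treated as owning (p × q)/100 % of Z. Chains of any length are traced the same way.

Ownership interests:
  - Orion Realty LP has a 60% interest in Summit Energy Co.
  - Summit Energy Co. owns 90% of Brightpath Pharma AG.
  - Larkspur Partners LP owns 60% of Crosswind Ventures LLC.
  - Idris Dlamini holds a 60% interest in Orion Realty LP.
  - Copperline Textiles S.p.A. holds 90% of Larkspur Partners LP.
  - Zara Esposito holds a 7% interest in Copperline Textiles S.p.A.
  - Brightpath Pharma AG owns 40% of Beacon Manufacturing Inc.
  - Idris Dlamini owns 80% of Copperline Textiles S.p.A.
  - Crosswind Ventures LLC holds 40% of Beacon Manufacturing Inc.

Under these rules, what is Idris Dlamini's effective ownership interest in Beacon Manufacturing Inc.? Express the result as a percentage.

30.24%

Chain via Copperline Textiles S.p.A. → Larkspur Partners LP → Crosswind Ventures LLC (R2): 80% × 90% × 60% × 40% = 17.28% of Beacon Manufacturing Inc.
Chain via Orion Realty LP → Summit Energy Co. → Brightpath Pharma AG (R2): 60% × 60% × 90% × 40% = 12.96% of Beacon Manufacturing Inc.
Aggregating (R1): 17.28% + 12.96% = 30.24%.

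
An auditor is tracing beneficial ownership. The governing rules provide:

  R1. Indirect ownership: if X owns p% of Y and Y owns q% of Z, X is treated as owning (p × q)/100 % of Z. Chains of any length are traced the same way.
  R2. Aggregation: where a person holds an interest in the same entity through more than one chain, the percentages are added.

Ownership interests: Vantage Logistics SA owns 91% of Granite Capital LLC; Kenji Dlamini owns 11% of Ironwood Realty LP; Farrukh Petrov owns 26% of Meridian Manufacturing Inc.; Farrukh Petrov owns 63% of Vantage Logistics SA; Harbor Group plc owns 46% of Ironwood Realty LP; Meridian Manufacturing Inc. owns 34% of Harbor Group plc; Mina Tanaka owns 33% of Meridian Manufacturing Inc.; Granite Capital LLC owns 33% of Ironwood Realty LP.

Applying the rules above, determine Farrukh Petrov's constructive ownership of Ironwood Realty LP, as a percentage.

22.9853%

Chain via Vantage Logistics SA → Granite Capital LLC (R1): 63% × 91% × 33% = 18.9189% of Ironwood Realty LP.
Chain via Meridian Manufacturing Inc. → Harbor Group plc (R1): 26% × 34% × 46% = 4.0664% of Ironwood Realty LP.
Aggregating (R2): 18.9189% + 4.0664% = 22.9853%.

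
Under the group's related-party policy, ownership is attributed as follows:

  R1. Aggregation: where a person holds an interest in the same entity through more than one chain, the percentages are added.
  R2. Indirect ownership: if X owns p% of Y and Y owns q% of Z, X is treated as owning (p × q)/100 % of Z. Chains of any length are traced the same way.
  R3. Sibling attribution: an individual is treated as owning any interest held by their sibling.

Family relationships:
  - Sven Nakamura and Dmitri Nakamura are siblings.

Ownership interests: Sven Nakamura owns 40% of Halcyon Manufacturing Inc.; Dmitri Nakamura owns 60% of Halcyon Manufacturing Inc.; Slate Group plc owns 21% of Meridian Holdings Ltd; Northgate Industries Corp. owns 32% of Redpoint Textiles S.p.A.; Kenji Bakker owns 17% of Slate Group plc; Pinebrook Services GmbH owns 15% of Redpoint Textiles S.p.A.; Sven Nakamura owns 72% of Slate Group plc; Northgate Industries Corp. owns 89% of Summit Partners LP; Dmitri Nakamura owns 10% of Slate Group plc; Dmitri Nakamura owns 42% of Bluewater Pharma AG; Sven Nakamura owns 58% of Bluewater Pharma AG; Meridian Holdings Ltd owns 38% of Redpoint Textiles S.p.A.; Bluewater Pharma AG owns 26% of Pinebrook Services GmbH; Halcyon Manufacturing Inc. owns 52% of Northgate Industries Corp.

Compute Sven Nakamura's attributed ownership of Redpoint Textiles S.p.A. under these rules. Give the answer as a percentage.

By sibling attribution (R3), Sven Nakamura is treated as also owning Dmitri Nakamura's interest in Slate Group plc, giving 72% + 10% = 82%.
By sibling attribution (R3), Sven Nakamura is treated as also owning Dmitri Nakamura's interest in Bluewater Pharma AG, giving 58% + 42% = 100%.
By sibling attribution (R3), Sven Nakamura is treated as also owning Dmitri Nakamura's interest in Halcyon Manufacturing Inc, giving 40% + 60% = 100%.
Chain via Slate Group plc → Meridian Holdings Ltd (R2): 82% × 21% × 38% = 6.5436% of Redpoint Textiles S.p.A.
Chain via Bluewater Pharma AG → Pinebrook Services GmbH (R2): 100% × 26% × 15% = 3.9% of Redpoint Textiles S.p.A.
Chain via Halcyon Manufacturing Inc. → Northgate Industries Corp. (R2): 100% × 52% × 32% = 16.64% of Redpoint Textiles S.p.A.
Aggregating (R1): 6.5436% + 3.9% + 16.64% = 27.0836%.

27.0836%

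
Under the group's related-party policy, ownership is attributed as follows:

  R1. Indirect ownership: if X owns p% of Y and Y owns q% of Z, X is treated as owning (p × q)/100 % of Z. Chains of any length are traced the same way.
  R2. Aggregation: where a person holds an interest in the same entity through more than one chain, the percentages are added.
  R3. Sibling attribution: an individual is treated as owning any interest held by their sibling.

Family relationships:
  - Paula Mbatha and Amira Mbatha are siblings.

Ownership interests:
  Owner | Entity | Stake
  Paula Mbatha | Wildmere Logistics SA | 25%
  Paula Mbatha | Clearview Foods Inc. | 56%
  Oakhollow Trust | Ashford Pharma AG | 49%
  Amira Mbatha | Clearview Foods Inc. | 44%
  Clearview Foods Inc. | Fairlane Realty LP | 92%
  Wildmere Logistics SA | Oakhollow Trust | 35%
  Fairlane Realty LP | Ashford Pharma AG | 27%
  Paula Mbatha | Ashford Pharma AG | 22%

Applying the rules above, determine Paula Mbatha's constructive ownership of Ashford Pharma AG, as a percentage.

By sibling attribution (R3), Paula Mbatha is treated as also owning Amira Mbatha's interest in Clearview Foods Inc, giving 56% + 44% = 100%.
Chain via Clearview Foods Inc. → Fairlane Realty LP (R1): 100% × 92% × 27% = 24.84% of Ashford Pharma AG.
Chain via Wildmere Logistics SA → Oakhollow Trust (R1): 25% × 35% × 49% = 4.2875% of Ashford Pharma AG.
Direct interest in Ashford Pharma AG: 22%.
Aggregating (R2): 24.84% + 4.2875% + 22% = 51.1275%.

51.1275%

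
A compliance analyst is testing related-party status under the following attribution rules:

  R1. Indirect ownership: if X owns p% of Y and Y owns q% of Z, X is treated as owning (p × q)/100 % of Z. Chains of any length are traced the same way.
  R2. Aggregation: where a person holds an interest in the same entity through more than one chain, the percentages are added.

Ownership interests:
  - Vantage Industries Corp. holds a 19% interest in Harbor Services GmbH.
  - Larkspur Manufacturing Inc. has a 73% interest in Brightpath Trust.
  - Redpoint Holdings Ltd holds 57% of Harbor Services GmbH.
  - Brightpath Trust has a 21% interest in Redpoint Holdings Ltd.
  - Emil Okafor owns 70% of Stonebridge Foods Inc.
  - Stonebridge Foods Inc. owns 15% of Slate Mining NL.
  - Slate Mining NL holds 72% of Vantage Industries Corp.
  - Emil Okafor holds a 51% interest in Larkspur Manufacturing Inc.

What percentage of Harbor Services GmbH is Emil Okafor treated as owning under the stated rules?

5.892831%

Chain via Larkspur Manufacturing Inc. → Brightpath Trust → Redpoint Holdings Ltd (R1): 51% × 73% × 21% × 57% = 4.456431% of Harbor Services GmbH.
Chain via Stonebridge Foods Inc. → Slate Mining NL → Vantage Industries Corp. (R1): 70% × 15% × 72% × 19% = 1.4364% of Harbor Services GmbH.
Aggregating (R2): 4.456431% + 1.4364% = 5.892831%.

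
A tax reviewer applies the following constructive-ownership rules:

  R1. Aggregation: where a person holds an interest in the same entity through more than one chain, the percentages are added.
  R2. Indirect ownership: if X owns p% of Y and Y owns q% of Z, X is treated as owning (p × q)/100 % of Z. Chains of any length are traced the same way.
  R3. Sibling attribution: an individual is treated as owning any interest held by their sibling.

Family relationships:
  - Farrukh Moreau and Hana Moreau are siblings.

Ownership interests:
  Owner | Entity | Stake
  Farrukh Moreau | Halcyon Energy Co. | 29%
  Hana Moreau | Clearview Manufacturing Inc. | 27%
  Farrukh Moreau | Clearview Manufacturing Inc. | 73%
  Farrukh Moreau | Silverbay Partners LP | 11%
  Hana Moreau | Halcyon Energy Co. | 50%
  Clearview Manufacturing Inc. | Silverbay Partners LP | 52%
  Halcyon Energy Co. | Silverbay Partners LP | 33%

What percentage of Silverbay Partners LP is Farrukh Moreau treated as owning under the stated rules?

By sibling attribution (R3), Farrukh Moreau is treated as also owning Hana Moreau's interest in Clearview Manufacturing Inc, giving 73% + 27% = 100%.
By sibling attribution (R3), Farrukh Moreau is treated as also owning Hana Moreau's interest in Halcyon Energy Co, giving 29% + 50% = 79%.
Chain via Clearview Manufacturing Inc. (R2): 100% × 52% = 52% of Silverbay Partners LP.
Chain via Halcyon Energy Co. (R2): 79% × 33% = 26.07% of Silverbay Partners LP.
Direct interest in Silverbay Partners LP: 11%.
Aggregating (R1): 52% + 26.07% + 11% = 89.07%.

89.07%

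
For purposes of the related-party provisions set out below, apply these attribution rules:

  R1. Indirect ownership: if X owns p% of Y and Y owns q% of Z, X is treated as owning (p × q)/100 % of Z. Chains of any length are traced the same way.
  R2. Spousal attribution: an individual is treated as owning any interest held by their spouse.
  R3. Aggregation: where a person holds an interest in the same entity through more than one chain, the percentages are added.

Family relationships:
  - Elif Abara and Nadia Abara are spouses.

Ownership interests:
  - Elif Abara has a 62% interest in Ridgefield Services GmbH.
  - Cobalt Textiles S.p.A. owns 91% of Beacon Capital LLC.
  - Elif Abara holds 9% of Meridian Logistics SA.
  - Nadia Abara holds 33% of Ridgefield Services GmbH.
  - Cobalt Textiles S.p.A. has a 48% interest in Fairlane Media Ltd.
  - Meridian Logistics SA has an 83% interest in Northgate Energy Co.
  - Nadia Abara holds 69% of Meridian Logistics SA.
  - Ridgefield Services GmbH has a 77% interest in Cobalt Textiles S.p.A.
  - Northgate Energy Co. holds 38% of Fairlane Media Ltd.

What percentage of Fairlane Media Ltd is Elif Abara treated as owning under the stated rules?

59.7132%

By spousal attribution (R2), Elif Abara is treated as also owning Nadia Abara's interest in Ridgefield Services GmbH, giving 62% + 33% = 95%.
By spousal attribution (R2), Elif Abara is treated as also owning Nadia Abara's interest in Meridian Logistics SA, giving 9% + 69% = 78%.
Chain via Ridgefield Services GmbH → Cobalt Textiles S.p.A. (R1): 95% × 77% × 48% = 35.112% of Fairlane Media Ltd.
Chain via Meridian Logistics SA → Northgate Energy Co. (R1): 78% × 83% × 38% = 24.6012% of Fairlane Media Ltd.
Aggregating (R3): 35.112% + 24.6012% = 59.7132%.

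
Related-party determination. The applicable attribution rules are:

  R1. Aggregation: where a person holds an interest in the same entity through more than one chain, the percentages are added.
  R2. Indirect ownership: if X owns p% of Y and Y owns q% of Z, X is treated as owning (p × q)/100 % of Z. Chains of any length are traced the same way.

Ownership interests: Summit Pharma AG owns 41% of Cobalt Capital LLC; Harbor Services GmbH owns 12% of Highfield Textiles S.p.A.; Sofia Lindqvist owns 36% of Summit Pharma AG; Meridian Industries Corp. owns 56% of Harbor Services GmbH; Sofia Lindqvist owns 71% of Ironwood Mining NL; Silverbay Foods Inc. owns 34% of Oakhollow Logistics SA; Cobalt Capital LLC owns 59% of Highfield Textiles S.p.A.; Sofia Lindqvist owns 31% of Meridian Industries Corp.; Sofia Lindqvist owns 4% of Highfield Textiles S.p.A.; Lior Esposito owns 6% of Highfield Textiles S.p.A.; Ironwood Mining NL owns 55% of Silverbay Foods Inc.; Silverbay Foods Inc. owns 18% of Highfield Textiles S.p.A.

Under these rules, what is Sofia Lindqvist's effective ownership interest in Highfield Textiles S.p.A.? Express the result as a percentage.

21.8206%

Chain via Summit Pharma AG → Cobalt Capital LLC (R2): 36% × 41% × 59% = 8.7084% of Highfield Textiles S.p.A.
Chain via Ironwood Mining NL → Silverbay Foods Inc. (R2): 71% × 55% × 18% = 7.029% of Highfield Textiles S.p.A.
Chain via Meridian Industries Corp. → Harbor Services GmbH (R2): 31% × 56% × 12% = 2.0832% of Highfield Textiles S.p.A.
Direct interest in Highfield Textiles S.p.A: 4%.
Aggregating (R1): 8.7084% + 7.029% + 2.0832% + 4% = 21.8206%.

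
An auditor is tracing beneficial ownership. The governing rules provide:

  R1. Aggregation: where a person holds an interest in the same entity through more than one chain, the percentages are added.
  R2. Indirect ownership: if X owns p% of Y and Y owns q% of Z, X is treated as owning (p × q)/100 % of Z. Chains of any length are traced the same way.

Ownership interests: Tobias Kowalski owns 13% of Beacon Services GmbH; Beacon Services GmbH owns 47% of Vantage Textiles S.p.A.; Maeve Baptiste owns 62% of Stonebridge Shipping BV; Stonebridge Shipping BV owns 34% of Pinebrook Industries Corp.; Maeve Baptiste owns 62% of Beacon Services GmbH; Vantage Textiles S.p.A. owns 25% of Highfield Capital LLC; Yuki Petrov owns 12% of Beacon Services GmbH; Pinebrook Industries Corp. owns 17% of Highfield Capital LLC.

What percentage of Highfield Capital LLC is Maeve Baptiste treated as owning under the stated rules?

10.8686%

Chain via Beacon Services GmbH → Vantage Textiles S.p.A. (R2): 62% × 47% × 25% = 7.285% of Highfield Capital LLC.
Chain via Stonebridge Shipping BV → Pinebrook Industries Corp. (R2): 62% × 34% × 17% = 3.5836% of Highfield Capital LLC.
Aggregating (R1): 7.285% + 3.5836% = 10.8686%.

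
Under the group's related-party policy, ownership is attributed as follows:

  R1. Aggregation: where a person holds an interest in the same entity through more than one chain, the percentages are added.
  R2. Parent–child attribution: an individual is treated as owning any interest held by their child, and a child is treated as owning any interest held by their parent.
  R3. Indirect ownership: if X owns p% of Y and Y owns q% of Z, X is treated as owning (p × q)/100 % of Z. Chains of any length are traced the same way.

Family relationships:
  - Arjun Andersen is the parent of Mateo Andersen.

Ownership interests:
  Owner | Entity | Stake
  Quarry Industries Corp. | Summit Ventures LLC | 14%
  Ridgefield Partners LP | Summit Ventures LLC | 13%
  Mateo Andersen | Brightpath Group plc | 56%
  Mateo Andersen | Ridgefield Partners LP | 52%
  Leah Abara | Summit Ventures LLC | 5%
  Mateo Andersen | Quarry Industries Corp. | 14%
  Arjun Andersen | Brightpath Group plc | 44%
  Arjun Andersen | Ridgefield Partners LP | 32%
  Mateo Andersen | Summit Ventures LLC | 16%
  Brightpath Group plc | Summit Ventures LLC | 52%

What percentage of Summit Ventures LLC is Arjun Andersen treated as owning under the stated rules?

By parent–child attribution (R2), Arjun Andersen is treated as also owning Mateo Andersen's interest in Ridgefield Partners LP, giving 32% + 52% = 84%.
By parent–child attribution (R2), Arjun Andersen is treated as also owning Mateo Andersen's interest in Brightpath Group plc, giving 44% + 56% = 100%.
By parent–child attribution (R2), Arjun Andersen is treated as owning Mateo Andersen's 14% interest in Quarry Industries Corp.
By parent–child attribution (R2), Arjun Andersen is treated as owning Mateo Andersen's 16% interest in Summit Ventures LLC.
Chain via Ridgefield Partners LP (R3): 84% × 13% = 10.92% of Summit Ventures LLC.
Chain via Brightpath Group plc (R3): 100% × 52% = 52% of Summit Ventures LLC.
Chain via Quarry Industries Corp. (R3): 14% × 14% = 1.96% of Summit Ventures LLC.
Direct interest in Summit Ventures LLC: 16%.
Aggregating (R1): 10.92% + 52% + 1.96% + 16% = 80.88%.

80.88%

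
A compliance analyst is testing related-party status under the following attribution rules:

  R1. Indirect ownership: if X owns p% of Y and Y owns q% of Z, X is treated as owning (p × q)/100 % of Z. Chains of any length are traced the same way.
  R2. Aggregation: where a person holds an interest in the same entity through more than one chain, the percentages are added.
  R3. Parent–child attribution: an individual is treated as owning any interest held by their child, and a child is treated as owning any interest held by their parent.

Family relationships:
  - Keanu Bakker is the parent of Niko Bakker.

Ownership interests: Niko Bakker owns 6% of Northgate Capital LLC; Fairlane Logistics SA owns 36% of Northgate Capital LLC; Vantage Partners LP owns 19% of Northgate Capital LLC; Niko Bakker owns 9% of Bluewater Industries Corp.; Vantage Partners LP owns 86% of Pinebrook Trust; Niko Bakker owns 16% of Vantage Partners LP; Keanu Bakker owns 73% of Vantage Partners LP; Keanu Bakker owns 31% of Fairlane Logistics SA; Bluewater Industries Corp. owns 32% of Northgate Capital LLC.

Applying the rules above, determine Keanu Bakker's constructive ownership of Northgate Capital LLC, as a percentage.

By parent–child attribution (R3), Keanu Bakker is treated as also owning Niko Bakker's interest in Vantage Partners LP, giving 73% + 16% = 89%.
By parent–child attribution (R3), Keanu Bakker is treated as owning Niko Bakker's 9% interest in Bluewater Industries Corp.
By parent–child attribution (R3), Keanu Bakker is treated as owning Niko Bakker's 6% interest in Northgate Capital LLC.
Chain via Vantage Partners LP (R1): 89% × 19% = 16.91% of Northgate Capital LLC.
Chain via Fairlane Logistics SA (R1): 31% × 36% = 11.16% of Northgate Capital LLC.
Chain via Bluewater Industries Corp. (R1): 9% × 32% = 2.88% of Northgate Capital LLC.
Direct interest in Northgate Capital LLC: 6%.
Aggregating (R2): 16.91% + 11.16% + 2.88% + 6% = 36.95%.

36.95%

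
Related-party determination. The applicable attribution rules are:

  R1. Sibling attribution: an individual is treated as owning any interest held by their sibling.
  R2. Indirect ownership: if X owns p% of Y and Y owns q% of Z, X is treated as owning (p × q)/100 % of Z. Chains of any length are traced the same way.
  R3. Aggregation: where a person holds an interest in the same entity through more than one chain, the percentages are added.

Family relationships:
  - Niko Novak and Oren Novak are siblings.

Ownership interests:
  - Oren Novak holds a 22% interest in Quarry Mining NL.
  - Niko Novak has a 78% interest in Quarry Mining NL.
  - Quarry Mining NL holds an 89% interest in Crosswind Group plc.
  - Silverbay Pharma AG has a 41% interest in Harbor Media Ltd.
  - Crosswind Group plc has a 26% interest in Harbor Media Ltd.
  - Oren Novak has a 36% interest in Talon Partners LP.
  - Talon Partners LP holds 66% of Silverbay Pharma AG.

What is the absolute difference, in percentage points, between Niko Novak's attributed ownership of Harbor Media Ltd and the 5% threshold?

By sibling attribution (R1), Niko Novak is treated as also owning Oren Novak's interest in Quarry Mining NL, giving 78% + 22% = 100%.
By sibling attribution (R1), Niko Novak is treated as owning Oren Novak's 36% interest in Talon Partners LP.
Chain via Quarry Mining NL → Crosswind Group plc (R2): 100% × 89% × 26% = 23.14% of Harbor Media Ltd.
Chain via Talon Partners LP → Silverbay Pharma AG (R2): 36% × 66% × 41% = 9.7416% of Harbor Media Ltd.
Aggregating (R3): 23.14% + 9.7416% = 32.8816%.
32.8816% exceeds the 5% threshold by 27.8816 percentage points.

27.8816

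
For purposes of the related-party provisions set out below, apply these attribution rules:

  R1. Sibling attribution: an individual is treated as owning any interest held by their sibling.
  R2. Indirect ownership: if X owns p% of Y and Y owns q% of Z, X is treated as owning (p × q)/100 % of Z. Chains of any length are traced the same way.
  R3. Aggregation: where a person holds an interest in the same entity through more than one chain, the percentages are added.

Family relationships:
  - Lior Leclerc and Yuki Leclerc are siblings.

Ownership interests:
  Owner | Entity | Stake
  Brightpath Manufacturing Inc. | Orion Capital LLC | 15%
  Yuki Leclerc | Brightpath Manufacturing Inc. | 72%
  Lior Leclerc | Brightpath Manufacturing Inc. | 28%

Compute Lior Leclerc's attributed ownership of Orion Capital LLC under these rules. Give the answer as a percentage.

By sibling attribution (R1), Lior Leclerc is treated as also owning Yuki Leclerc's interest in Brightpath Manufacturing Inc, giving 28% + 72% = 100%.
Chain via Brightpath Manufacturing Inc. (R2): 100% × 15% = 15% of Orion Capital LLC.

15%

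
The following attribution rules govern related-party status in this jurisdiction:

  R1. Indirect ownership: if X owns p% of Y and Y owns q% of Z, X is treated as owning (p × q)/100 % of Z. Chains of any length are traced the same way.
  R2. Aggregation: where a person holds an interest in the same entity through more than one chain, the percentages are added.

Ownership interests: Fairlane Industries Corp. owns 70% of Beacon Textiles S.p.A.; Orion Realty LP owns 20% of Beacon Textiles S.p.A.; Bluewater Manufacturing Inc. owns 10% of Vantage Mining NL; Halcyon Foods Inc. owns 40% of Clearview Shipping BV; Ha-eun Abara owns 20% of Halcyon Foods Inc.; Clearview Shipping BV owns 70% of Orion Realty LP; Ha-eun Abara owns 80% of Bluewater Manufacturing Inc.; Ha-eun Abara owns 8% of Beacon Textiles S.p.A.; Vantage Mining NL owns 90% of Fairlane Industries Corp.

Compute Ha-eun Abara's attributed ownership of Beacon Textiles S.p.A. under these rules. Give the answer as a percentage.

14.16%

Chain via Halcyon Foods Inc. → Clearview Shipping BV → Orion Realty LP (R1): 20% × 40% × 70% × 20% = 1.12% of Beacon Textiles S.p.A.
Chain via Bluewater Manufacturing Inc. → Vantage Mining NL → Fairlane Industries Corp. (R1): 80% × 10% × 90% × 70% = 5.04% of Beacon Textiles S.p.A.
Direct interest in Beacon Textiles S.p.A: 8%.
Aggregating (R2): 1.12% + 5.04% + 8% = 14.16%.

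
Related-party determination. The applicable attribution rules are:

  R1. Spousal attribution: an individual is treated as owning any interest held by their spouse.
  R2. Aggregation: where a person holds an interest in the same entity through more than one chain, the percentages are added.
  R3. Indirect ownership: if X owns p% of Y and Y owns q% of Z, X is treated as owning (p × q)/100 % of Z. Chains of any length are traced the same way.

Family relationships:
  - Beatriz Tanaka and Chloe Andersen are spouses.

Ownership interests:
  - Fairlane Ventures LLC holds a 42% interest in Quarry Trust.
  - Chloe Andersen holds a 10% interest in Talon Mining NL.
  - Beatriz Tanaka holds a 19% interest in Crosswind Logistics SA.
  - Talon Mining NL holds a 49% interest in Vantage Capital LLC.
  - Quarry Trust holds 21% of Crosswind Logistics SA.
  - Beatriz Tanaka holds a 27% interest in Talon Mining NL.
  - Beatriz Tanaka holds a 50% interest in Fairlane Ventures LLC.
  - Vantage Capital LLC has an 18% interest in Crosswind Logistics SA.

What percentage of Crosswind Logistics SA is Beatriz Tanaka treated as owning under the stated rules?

26.6734%

By spousal attribution (R1), Beatriz Tanaka is treated as also owning Chloe Andersen's interest in Talon Mining NL, giving 27% + 10% = 37%.
Chain via Fairlane Ventures LLC → Quarry Trust (R3): 50% × 42% × 21% = 4.41% of Crosswind Logistics SA.
Chain via Talon Mining NL → Vantage Capital LLC (R3): 37% × 49% × 18% = 3.2634% of Crosswind Logistics SA.
Direct interest in Crosswind Logistics SA: 19%.
Aggregating (R2): 4.41% + 3.2634% + 19% = 26.6734%.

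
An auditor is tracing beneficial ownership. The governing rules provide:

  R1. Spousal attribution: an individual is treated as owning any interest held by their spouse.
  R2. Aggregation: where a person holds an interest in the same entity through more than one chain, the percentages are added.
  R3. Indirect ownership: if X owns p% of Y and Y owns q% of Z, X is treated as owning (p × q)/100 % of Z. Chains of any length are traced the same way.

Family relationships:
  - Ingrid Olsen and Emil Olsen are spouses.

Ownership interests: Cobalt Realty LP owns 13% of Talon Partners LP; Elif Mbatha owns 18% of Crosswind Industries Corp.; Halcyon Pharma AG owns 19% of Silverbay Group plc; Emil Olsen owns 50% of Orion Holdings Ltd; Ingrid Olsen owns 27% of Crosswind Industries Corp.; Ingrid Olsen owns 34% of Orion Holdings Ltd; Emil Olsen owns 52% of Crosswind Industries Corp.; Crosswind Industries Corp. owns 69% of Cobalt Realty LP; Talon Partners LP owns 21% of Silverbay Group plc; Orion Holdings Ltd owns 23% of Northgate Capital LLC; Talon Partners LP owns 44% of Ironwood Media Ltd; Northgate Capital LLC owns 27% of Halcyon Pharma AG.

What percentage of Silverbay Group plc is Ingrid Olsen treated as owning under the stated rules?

By spousal attribution (R1), Ingrid Olsen is treated as also owning Emil Olsen's interest in Orion Holdings Ltd, giving 34% + 50% = 84%.
By spousal attribution (R1), Ingrid Olsen is treated as also owning Emil Olsen's interest in Crosswind Industries Corp, giving 27% + 52% = 79%.
Chain via Orion Holdings Ltd → Northgate Capital LLC → Halcyon Pharma AG (R3): 84% × 23% × 27% × 19% = 0.991116% of Silverbay Group plc.
Chain via Crosswind Industries Corp. → Cobalt Realty LP → Talon Partners LP (R3): 79% × 69% × 13% × 21% = 1.488123% of Silverbay Group plc.
Aggregating (R2): 0.991116% + 1.488123% = 2.479239%.

2.479239%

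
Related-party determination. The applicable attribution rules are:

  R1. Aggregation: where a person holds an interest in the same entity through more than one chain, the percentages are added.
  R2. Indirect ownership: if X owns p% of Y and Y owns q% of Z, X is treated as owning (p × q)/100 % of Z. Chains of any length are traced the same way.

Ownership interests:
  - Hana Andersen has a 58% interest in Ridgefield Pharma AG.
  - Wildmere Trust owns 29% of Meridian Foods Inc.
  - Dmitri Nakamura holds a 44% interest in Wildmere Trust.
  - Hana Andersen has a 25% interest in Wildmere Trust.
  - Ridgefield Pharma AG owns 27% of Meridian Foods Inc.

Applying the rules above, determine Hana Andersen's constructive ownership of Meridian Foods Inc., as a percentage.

22.91%

Chain via Wildmere Trust (R2): 25% × 29% = 7.25% of Meridian Foods Inc.
Chain via Ridgefield Pharma AG (R2): 58% × 27% = 15.66% of Meridian Foods Inc.
Aggregating (R1): 7.25% + 15.66% = 22.91%.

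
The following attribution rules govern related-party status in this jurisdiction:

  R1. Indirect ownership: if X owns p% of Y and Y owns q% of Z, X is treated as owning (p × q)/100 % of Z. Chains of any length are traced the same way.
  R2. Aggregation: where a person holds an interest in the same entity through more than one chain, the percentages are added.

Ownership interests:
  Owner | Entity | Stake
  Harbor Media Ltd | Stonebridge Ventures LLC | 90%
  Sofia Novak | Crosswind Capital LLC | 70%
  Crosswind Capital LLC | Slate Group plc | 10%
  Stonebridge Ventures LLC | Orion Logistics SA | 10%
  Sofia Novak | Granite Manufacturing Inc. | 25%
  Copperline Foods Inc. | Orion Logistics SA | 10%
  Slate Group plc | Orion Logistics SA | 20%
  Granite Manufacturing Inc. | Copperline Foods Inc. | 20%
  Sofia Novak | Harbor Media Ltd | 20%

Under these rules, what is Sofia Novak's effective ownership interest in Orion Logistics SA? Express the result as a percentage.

3.7%

Chain via Granite Manufacturing Inc. → Copperline Foods Inc. (R1): 25% × 20% × 10% = 0.5% of Orion Logistics SA.
Chain via Harbor Media Ltd → Stonebridge Ventures LLC (R1): 20% × 90% × 10% = 1.8% of Orion Logistics SA.
Chain via Crosswind Capital LLC → Slate Group plc (R1): 70% × 10% × 20% = 1.4% of Orion Logistics SA.
Aggregating (R2): 0.5% + 1.8% + 1.4% = 3.7%.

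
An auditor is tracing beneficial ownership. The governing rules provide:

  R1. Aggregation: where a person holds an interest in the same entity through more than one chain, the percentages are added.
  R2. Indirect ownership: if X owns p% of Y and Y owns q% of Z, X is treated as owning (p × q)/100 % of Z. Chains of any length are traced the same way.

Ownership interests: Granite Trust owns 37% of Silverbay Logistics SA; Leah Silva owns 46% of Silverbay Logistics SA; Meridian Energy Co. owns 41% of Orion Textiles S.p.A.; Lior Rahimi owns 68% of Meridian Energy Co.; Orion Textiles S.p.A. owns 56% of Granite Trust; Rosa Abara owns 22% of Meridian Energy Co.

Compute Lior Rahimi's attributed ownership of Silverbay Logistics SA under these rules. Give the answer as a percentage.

5.776736%

Chain via Meridian Energy Co. → Orion Textiles S.p.A. → Granite Trust (R2): 68% × 41% × 56% × 37% = 5.776736% of Silverbay Logistics SA.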